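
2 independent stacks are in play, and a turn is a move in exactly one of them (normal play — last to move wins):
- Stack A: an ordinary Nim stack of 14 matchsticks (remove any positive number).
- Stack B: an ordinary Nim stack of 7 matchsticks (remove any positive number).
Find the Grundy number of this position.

9

Stack A is a plain Nim stack of size 14, so its Grundy value is 14.
Stack B is a plain Nim stack of size 7, so its Grundy value is 7.
The value of a disjunctive sum is the nim-sum of the parts.
Combined value = 14 ⊕ 7 = 9.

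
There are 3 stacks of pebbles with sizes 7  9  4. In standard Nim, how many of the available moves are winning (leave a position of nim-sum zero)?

1

Nim-sum: 7 ^ 9 ^ 4 = 10.
The overall nim-sum is X = 10. A stack of size p has a winning move iff p XOR X < p (reduce it to p XOR X).
  7: 7 XOR 10 = 13 ≥ 7 — no move.
  9: 9 XOR 10 = 3 < 9 — winning move (to 3).
  4: 4 XOR 10 = 14 ≥ 4 — no move.
That gives 1 winning move.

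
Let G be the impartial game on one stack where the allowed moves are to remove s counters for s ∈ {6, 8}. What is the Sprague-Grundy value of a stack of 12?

Grundy values for subtraction set {6, 8}:
g(0) = mex{} = 0
g(1) = mex{} = 0
g(2) = mex{} = 0
g(3) = mex{} = 0
g(4) = mex{} = 0
g(5) = mex{} = 0
g(6) = mex{0} = 1
g(7) = mex{0} = 1
g(8) = mex{0} = 1
g(9) = mex{0} = 1
g(10) = mex{0} = 1
g(11) = mex{0} = 1
g(12) = mex{0,1} = 2
So g(12) = 2.

2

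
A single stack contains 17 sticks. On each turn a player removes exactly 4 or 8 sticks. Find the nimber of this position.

Build the Grundy sequence with g(k) = mex{g(k−s) : s ∈ {4, 8}, s ≤ k}:
k:     0  1  2  3  4  5  6  7  8  9 10 11 12 13 14 15 16 17
g(k):  0  0  0  0  1  1  1  1  2  2  2  2  0  0  0  0  1  1
So g(17) = 1.

1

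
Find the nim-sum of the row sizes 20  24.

12

Nim-sum: 20 XOR 24 = 12.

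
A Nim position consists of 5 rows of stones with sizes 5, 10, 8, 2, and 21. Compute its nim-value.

16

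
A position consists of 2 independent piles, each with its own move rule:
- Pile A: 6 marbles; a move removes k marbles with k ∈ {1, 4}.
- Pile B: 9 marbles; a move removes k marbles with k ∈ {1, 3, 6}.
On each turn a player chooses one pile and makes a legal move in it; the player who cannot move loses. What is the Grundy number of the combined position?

1

For pile A, compute g(0), g(1), … with moves {1, 4}:
k:     0  1  2  3  4  5  6
g(k):  0  1  0  1  2  0  1
So g(6) = 1.
Grundy values for pile B (subtraction set {1, 3, 6}):
k:     0  1  2  3  4  5  6  7  8  9
g(k):  0  1  0  1  0  1  2  3  2  0
So g(9) = 0.
By the Sprague-Grundy theorem, the Grundy value of a sum of independent games is the XOR of the component values.
Combined value = 1 ⊕ 0 = 1.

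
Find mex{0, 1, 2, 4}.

The values 0, 1, 2 are all present; 3 is the first non-negative integer missing from the set.

3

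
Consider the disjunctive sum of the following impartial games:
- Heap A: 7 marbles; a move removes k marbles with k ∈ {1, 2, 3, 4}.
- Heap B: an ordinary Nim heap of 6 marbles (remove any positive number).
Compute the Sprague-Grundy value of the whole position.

4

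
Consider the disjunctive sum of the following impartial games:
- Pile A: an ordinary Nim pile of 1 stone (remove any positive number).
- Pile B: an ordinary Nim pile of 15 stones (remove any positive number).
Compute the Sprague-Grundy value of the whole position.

Pile A is a plain Nim pile of size 1, so its Grundy value is 1.
Pile B is a plain Nim pile of size 15, so its Grundy value is 15.
The value of a disjunctive sum is the nim-sum of the parts.
Combined value = 1 ⊕ 15 = 14.

14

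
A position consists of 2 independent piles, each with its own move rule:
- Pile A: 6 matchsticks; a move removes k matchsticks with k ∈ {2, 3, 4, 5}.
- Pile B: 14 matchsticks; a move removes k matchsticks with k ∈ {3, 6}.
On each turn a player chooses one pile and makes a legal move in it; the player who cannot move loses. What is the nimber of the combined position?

2

Grundy values for pile A (subtraction set {2, 3, 4, 5}):
k:     0  1  2  3  4  5  6
g(k):  0  0  1  1  2  2  3
So g(6) = 3.
For pile B, compute g(0), g(1), … with moves {3, 6}:
g(0) = mex{} = 0
g(1) = mex{} = 0
g(2) = mex{} = 0
g(3) = mex{0} = 1
g(4) = mex{0} = 1
g(5) = mex{0} = 1
g(6) = mex{0,1} = 2
g(7) = mex{0,1} = 2
g(8) = mex{0,1} = 2
g(9) = mex{1,2} = 0
g(10) = mex{1,2} = 0
g(11) = mex{1,2} = 0
g(12) = mex{0,2} = 1
g(13) = mex{0,2} = 1
g(14) = mex{0,2} = 1
So g(14) = 1.
By the Sprague-Grundy theorem, the Grundy value of a sum of independent games is the XOR of the component values.
Combined value = 3 ⊕ 1 = 2.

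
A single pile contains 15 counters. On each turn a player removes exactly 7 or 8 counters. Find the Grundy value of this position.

Grundy values for subtraction set {7, 8}:
k:     0  1  2  3  4  5  6  7  8  9 10 11 12 13 14 15
g(k):  0  0  0  0  0  0  0  1  1  1  1  1  1  1  2  0
So g(15) = 0.

0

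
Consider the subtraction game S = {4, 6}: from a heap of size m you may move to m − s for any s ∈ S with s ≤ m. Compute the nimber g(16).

1

Build the Grundy sequence with g(k) = mex{g(k−s) : s ∈ {4, 6}, s ≤ k}:
k:     0  1  2  3  4  5  6  7  8  9 10 11 12 13 14 15 16
g(k):  0  0  0  0  1  1  1  1  2  2  0  0  0  0  1  1  1
So g(16) = 1.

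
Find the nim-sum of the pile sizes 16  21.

5

Compute the nim-sum pairwise:
16 ⊕ 21 = 5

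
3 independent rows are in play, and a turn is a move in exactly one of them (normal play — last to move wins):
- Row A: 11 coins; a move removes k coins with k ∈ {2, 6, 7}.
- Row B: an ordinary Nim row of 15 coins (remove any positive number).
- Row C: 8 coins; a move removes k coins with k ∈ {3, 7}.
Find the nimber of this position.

Grundy values for row A (subtraction set {2, 6, 7}):
k:     0  1  2  3  4  5  6  7  8  9 10 11
g(k):  0  0  1  1  0  0  1  1  2  0  3  1
So g(11) = 1.
Row B is a plain Nim row of size 15, so its Grundy value is 15.
Build the Grundy sequence for row C with g(k) = mex{g(k−s) : s ∈ {3, 7}, s ≤ k}:
g(0) = mex{} = 0
g(1) = mex{} = 0
g(2) = mex{} = 0
g(3) = mex{0} = 1
g(4) = mex{0} = 1
g(5) = mex{0} = 1
g(6) = mex{1} = 0
g(7) = mex{0,1} = 2
g(8) = mex{0,1} = 2
So g(8) = 2.
By the Sprague-Grundy theorem, the Grundy value of a sum of independent games is the XOR of the component values.
Combined value = 1 XOR 15 XOR 2 = 12.

12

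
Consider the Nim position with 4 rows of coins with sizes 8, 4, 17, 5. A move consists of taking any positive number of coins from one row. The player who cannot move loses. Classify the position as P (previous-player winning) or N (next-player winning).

N-position

In binary:
  01000  (8)
  00100  (4)
  10001  (17)
  00101  (5)
  -----
  11000  (24)
The nim-sum is 24 ≠ 0, so this is an N-position: the player to move can win.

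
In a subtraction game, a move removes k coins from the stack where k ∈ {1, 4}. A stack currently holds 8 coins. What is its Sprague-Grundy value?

1

Build the Grundy sequence with g(k) = mex{g(k−s) : s ∈ {1, 4}, s ≤ k}:
k:     0  1  2  3  4  5  6  7  8
g(k):  0  1  0  1  2  0  1  0  1
So g(8) = 1.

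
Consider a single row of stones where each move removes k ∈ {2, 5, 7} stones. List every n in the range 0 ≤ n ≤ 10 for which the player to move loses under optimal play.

Build the Grundy sequence with g(k) = mex{g(k−s) : s ∈ {2, 5, 7}, s ≤ k}:
k:     0  1  2  3  4  5  6  7  8  9 10
g(k):  0  0  1  1  0  2  1  3  2  2  0
The P-positions (g = 0) in 0..10 are 0, 1, 4, 10.

0, 1, 4, 10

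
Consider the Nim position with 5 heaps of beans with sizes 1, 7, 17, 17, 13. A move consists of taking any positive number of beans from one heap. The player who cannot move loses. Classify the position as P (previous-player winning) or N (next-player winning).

N-position

Bitwise XOR of the heap sizes:
  00001  (1)
  00111  (7)
  10001  (17)
  10001  (17)
  01101  (13)
  -----
  01011  (11)
The nim-sum is 11 ≠ 0, so this is an N-position: the player to move can win.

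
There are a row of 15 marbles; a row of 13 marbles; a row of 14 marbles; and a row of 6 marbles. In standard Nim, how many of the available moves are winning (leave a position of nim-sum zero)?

3

Write each in binary and XOR column by column:
  1111  (15)
  1101  (13)
  1110  (14)
  0110  (6)
  ----
  1010  (10)
The overall nim-sum is X = 10. A row of size p has a winning move iff p XOR X < p (reduce it to p XOR X).
  15: 15 XOR 10 = 5 < 15 — winning move (to 5).
  13: 13 XOR 10 = 7 < 13 — winning move (to 7).
  14: 14 XOR 10 = 4 < 14 — winning move (to 4).
  6: 6 XOR 10 = 12 ≥ 6 — no move.
That gives 3 winning moves.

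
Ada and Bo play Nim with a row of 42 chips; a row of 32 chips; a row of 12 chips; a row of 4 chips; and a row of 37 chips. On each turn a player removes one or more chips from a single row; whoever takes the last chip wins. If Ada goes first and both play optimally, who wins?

Ada wins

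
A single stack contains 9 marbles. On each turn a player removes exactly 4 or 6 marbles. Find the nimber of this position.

2

Build the Grundy sequence with g(k) = mex{g(k−s) : s ∈ {4, 6}, s ≤ k}:
k:     0  1  2  3  4  5  6  7  8  9
g(k):  0  0  0  0  1  1  1  1  2  2
So g(9) = 2.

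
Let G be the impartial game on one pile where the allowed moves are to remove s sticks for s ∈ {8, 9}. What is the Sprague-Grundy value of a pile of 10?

Build the Grundy sequence with g(k) = mex{g(k−s) : s ∈ {8, 9}, s ≤ k}:
g(0) = mex{} = 0
g(1) = mex{} = 0
g(2) = mex{} = 0
g(3) = mex{} = 0
g(4) = mex{} = 0
g(5) = mex{} = 0
g(6) = mex{} = 0
g(7) = mex{} = 0
g(8) = mex{0} = 1
g(9) = mex{0} = 1
g(10) = mex{0} = 1
So g(10) = 1.

1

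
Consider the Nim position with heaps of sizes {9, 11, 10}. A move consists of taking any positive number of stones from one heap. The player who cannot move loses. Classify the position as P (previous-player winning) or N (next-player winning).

N-position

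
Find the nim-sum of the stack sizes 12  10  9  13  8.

10

Nim-sum: 12 XOR 10 XOR 9 XOR 13 XOR 8 = 10.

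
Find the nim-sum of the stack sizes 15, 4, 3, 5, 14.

Write each in binary and XOR column by column:
  1111  (15)
  0100  (4)
  0011  (3)
  0101  (5)
  1110  (14)
  ----
  0011  (3)

3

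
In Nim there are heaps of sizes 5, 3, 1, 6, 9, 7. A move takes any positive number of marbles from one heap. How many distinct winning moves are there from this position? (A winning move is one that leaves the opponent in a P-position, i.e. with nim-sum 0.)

Compute the nim-sum pairwise:
5 ⊕ 3 = 6
6 ⊕ 1 = 7
7 ⊕ 6 = 1
1 ⊕ 9 = 8
8 ⊕ 7 = 15
The overall nim-sum is X = 15. A heap of size p has a winning move iff p XOR X < p (reduce it to p XOR X).
  5: 5 XOR 15 = 10 ≥ 5 — no move.
  3: 3 XOR 15 = 12 ≥ 3 — no move.
  1: 1 XOR 15 = 14 ≥ 1 — no move.
  6: 6 XOR 15 = 9 ≥ 6 — no move.
  9: 9 XOR 15 = 6 < 9 — winning move (to 6).
  7: 7 XOR 15 = 8 ≥ 7 — no move.
That gives 1 winning move.

1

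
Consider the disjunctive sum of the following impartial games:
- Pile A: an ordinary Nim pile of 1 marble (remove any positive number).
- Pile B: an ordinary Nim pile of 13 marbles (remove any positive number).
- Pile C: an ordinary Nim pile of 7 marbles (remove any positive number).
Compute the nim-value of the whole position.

Pile A is a plain Nim pile of size 1, so its Grundy value is 1.
Pile B is a plain Nim pile of size 13, so its Grundy value is 13.
Pile C is a plain Nim pile of size 7, so its Grundy value is 7.
By the Sprague-Grundy theorem, the Grundy value of a sum of independent games is the XOR of the component values.
Combined value = 1 ⊕ 13 ⊕ 7 = 11.

11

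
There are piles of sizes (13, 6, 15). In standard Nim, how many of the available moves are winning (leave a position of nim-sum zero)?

Nim-sum: 13 ^ 6 ^ 15 = 4.
The overall nim-sum is X = 4. A pile of size p has a winning move iff p XOR X < p (reduce it to p XOR X).
  13: 13 XOR 4 = 9 < 13 — winning move (to 9).
  6: 6 XOR 4 = 2 < 6 — winning move (to 2).
  15: 15 XOR 4 = 11 < 15 — winning move (to 11).
That gives 3 winning moves.

3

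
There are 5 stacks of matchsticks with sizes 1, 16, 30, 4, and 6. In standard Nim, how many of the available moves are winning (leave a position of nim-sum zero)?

Write each in binary and XOR column by column:
  00001  (1)
  10000  (16)
  11110  (30)
  00100  (4)
  00110  (6)
  -----
  01101  (13)
The overall nim-sum is X = 13. A stack of size p has a winning move iff p XOR X < p (reduce it to p XOR X).
  1: 1 XOR 13 = 12 ≥ 1 — no move.
  16: 16 XOR 13 = 29 ≥ 16 — no move.
  30: 30 XOR 13 = 19 < 30 — winning move (to 19).
  4: 4 XOR 13 = 9 ≥ 4 — no move.
  6: 6 XOR 13 = 11 ≥ 6 — no move.
That gives 1 winning move.

1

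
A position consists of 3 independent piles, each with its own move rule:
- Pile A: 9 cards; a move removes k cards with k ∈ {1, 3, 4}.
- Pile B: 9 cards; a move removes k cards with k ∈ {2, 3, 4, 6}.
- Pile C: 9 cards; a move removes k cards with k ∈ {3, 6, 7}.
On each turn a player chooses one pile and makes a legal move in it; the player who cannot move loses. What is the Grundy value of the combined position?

For pile A, compute g(0), g(1), … with moves {1, 3, 4}:
g(0) = mex{} = 0
g(1) = mex{0} = 1
g(2) = mex{1} = 0
g(3) = mex{0} = 1
g(4) = mex{0,1} = 2
g(5) = mex{0,1,2} = 3
g(6) = mex{0,1,3} = 2
g(7) = mex{1,2} = 0
g(8) = mex{0,2,3} = 1
g(9) = mex{1,2,3} = 0
So g(9) = 0.
Grundy values for pile B (subtraction set {2, 3, 4, 6}):
k:     0  1  2  3  4  5  6  7  8  9
g(k):  0  0  1  1  2  2  3  3  0  0
So g(9) = 0.
For pile C, compute g(0), g(1), … with moves {3, 6, 7}:
g(0) = mex{} = 0
g(1) = mex{} = 0
g(2) = mex{} = 0
g(3) = mex{0} = 1
g(4) = mex{0} = 1
g(5) = mex{0} = 1
g(6) = mex{0,1} = 2
g(7) = mex{0,1} = 2
g(8) = mex{0,1} = 2
g(9) = mex{0,1,2} = 3
So g(9) = 3.
By the Sprague-Grundy theorem, the Grundy value of a sum of independent games is the XOR of the component values.
Combined value = 0 ⊕ 0 ⊕ 3 = 3.

3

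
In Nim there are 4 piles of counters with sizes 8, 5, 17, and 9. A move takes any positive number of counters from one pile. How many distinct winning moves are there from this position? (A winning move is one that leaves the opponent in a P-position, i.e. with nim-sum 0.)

Compute the nim-sum pairwise:
8 ⊕ 5 = 13
13 ⊕ 17 = 28
28 ⊕ 9 = 21
The overall nim-sum is X = 21. A pile of size p has a winning move iff p XOR X < p (reduce it to p XOR X).
  8: 8 XOR 21 = 29 ≥ 8 — no move.
  5: 5 XOR 21 = 16 ≥ 5 — no move.
  17: 17 XOR 21 = 4 < 17 — winning move (to 4).
  9: 9 XOR 21 = 28 ≥ 9 — no move.
That gives 1 winning move.

1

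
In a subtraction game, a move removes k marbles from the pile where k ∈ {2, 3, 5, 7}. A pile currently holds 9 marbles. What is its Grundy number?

Grundy values for subtraction set {2, 3, 5, 7}:
g(0) = mex{} = 0
g(1) = mex{} = 0
g(2) = mex{0} = 1
g(3) = mex{0} = 1
g(4) = mex{0,1} = 2
g(5) = mex{0,1} = 2
g(6) = mex{0,1,2} = 3
g(7) = mex{0,1,2} = 3
g(8) = mex{0,1,2,3} = 4
g(9) = mex{1,2,3} = 0
So g(9) = 0.

0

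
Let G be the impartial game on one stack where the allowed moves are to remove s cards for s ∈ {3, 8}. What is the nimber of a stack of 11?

0

Compute g(0), g(1), … for moves {3, 8}:
g(0) = mex{} = 0
g(1) = mex{} = 0
g(2) = mex{} = 0
g(3) = mex{0} = 1
g(4) = mex{0} = 1
g(5) = mex{0} = 1
g(6) = mex{1} = 0
g(7) = mex{1} = 0
g(8) = mex{0,1} = 2
g(9) = mex{0} = 1
g(10) = mex{0} = 1
g(11) = mex{1,2} = 0
So g(11) = 0.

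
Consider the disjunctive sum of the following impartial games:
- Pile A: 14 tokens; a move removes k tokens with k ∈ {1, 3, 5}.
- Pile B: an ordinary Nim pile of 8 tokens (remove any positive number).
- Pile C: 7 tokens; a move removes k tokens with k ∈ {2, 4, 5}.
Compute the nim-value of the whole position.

8

Grundy values for pile A (subtraction set {1, 3, 5}):
g(0) = mex{} = 0
g(1) = mex{0} = 1
g(2) = mex{1} = 0
g(3) = mex{0} = 1
g(4) = mex{1} = 0
g(5) = mex{0} = 1
g(6) = mex{1} = 0
g(7) = mex{0} = 1
g(8) = mex{1} = 0
g(9) = mex{0} = 1
g(10) = mex{1} = 0
g(11) = mex{0} = 1
g(12) = mex{1} = 0
g(13) = mex{0} = 1
g(14) = mex{1} = 0
So g(14) = 0.
Pile B is a plain Nim pile of size 8, so its Grundy value is 8.
Grundy values for pile C (subtraction set {2, 4, 5}):
g(0) = mex{} = 0
g(1) = mex{} = 0
g(2) = mex{0} = 1
g(3) = mex{0} = 1
g(4) = mex{0,1} = 2
g(5) = mex{0,1} = 2
g(6) = mex{0,1,2} = 3
g(7) = mex{1,2} = 0
So g(7) = 0.
By the Sprague-Grundy theorem, the Grundy value of a sum of independent games is the XOR of the component values.
Combined value = 0 XOR 8 XOR 0 = 8.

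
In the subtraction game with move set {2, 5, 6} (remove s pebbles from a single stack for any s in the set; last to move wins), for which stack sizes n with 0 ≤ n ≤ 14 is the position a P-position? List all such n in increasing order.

0, 1, 4, 8, 11, 12

Grundy values for subtraction set {2, 5, 6}:
g(0) = mex{} = 0
g(1) = mex{} = 0
g(2) = mex{0} = 1
g(3) = mex{0} = 1
g(4) = mex{1} = 0
g(5) = mex{0,1} = 2
g(6) = mex{0} = 1
g(7) = mex{0,1,2} = 3
g(8) = mex{1} = 0
g(9) = mex{0,1,3} = 2
g(10) = mex{0,2} = 1
g(11) = mex{1,2} = 0
g(12) = mex{1,3} = 0
g(13) = mex{0,3} = 1
g(14) = mex{0,2} = 1
The P-positions (g = 0) in 0..14 are 0, 1, 4, 8, 11, 12.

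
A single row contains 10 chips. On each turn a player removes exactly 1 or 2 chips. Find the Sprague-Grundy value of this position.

1

Compute g(0), g(1), … for moves {1, 2}:
k:     0  1  2  3  4  5  6  7  8  9 10
g(k):  0  1  2  0  1  2  0  1  2  0  1
So g(10) = 1.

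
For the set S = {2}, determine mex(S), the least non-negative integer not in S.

0

0 is not in the set, so the mex is 0.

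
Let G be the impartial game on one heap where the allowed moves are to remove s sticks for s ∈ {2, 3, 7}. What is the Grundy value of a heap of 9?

Grundy values for subtraction set {2, 3, 7}:
k:     0  1  2  3  4  5  6  7  8  9
g(k):  0  0  1  1  2  0  0  1  1  2
So g(9) = 2.

2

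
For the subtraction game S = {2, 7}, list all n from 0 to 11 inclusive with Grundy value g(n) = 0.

0, 1, 4, 5, 9, 10

Compute g(0), g(1), … for moves {2, 7}:
g(0) = mex{} = 0
g(1) = mex{} = 0
g(2) = mex{0} = 1
g(3) = mex{0} = 1
g(4) = mex{1} = 0
g(5) = mex{1} = 0
g(6) = mex{0} = 1
g(7) = mex{0} = 1
g(8) = mex{0,1} = 2
g(9) = mex{1} = 0
g(10) = mex{1,2} = 0
g(11) = mex{0} = 1
The P-positions (g = 0) in 0..11 are 0, 1, 4, 5, 9, 10.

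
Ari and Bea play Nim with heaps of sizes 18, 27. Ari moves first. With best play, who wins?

Ari wins

Compute the nim-sum pairwise:
18 XOR 27 = 9
The nim-sum is 9 ≠ 0, so this is an N-position: the player to move can win; Ari has a winning move.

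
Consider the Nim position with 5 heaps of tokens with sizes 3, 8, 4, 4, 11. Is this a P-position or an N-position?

P-position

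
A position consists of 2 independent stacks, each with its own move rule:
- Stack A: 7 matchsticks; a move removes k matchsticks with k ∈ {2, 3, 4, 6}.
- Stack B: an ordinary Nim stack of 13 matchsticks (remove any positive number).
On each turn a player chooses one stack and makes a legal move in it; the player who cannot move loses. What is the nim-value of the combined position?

14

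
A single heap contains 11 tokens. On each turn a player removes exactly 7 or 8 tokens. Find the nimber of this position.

1

Build the Grundy sequence with g(k) = mex{g(k−s) : s ∈ {7, 8}, s ≤ k}:
k:     0  1  2  3  4  5  6  7  8  9 10 11
g(k):  0  0  0  0  0  0  0  1  1  1  1  1
So g(11) = 1.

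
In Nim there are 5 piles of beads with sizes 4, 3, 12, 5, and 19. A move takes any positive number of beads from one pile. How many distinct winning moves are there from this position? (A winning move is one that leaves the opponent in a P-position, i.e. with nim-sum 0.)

1

Bitwise XOR of the heap sizes:
  00100  (4)
  00011  (3)
  01100  (12)
  00101  (5)
  10011  (19)
  -----
  11101  (29)
The overall nim-sum is X = 29. A pile of size p has a winning move iff p XOR X < p (reduce it to p XOR X).
  4: 4 XOR 29 = 25 ≥ 4 — no move.
  3: 3 XOR 29 = 30 ≥ 3 — no move.
  12: 12 XOR 29 = 17 ≥ 12 — no move.
  5: 5 XOR 29 = 24 ≥ 5 — no move.
  19: 19 XOR 29 = 14 < 19 — winning move (to 14).
That gives 1 winning move.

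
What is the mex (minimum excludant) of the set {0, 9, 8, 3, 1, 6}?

2

The values 0, 1 are all present; 2 is the first non-negative integer missing from the set.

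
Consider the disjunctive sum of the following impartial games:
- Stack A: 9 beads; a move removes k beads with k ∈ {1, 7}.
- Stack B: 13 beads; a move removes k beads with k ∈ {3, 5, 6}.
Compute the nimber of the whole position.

0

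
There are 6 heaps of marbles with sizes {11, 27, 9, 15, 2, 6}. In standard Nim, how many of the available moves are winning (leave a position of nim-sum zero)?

1

Write each in binary and XOR column by column:
  01011  (11)
  11011  (27)
  01001  (9)
  01111  (15)
  00010  (2)
  00110  (6)
  -----
  10010  (18)
The overall nim-sum is X = 18. A heap of size p has a winning move iff p XOR X < p (reduce it to p XOR X).
  11: 11 XOR 18 = 25 ≥ 11 — no move.
  27: 27 XOR 18 = 9 < 27 — winning move (to 9).
  9: 9 XOR 18 = 27 ≥ 9 — no move.
  15: 15 XOR 18 = 29 ≥ 15 — no move.
  2: 2 XOR 18 = 16 ≥ 2 — no move.
  6: 6 XOR 18 = 20 ≥ 6 — no move.
That gives 1 winning move.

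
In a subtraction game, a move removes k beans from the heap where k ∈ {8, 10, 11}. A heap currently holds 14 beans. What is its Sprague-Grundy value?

1

Compute g(0), g(1), … for moves {8, 10, 11}:
k:     0  1  2  3  4  5  6  7  8  9 10 11 12 13 14
g(k):  0  0  0  0  0  0  0  0  1  1  1  1  1  1  1
So g(14) = 1.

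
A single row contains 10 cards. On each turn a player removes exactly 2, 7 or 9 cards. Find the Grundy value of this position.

Grundy values for subtraction set {2, 7, 9}:
g(0) = mex{} = 0
g(1) = mex{} = 0
g(2) = mex{0} = 1
g(3) = mex{0} = 1
g(4) = mex{1} = 0
g(5) = mex{1} = 0
g(6) = mex{0} = 1
g(7) = mex{0} = 1
g(8) = mex{0,1} = 2
g(9) = mex{0,1} = 2
g(10) = mex{0,1,2} = 3
So g(10) = 3.

3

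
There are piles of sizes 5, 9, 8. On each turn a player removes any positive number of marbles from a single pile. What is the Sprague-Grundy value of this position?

4

Write each in binary and XOR column by column:
  0101  (5)
  1001  (9)
  1000  (8)
  ----
  0100  (4)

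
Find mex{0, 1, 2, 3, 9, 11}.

4

The values 0, 1, 2, 3 are all present; 4 is the first non-negative integer missing from the set.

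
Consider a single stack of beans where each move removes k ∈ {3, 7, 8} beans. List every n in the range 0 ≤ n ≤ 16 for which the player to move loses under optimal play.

Grundy values for subtraction set {3, 7, 8}:
k:     0  1  2  3  4  5  6  7  8  9 10 11 12 13 14 15 16
g(k):  0  0  0  1  1  1  0  2  2  1  3  0  0  2  1  1  0
The P-positions (g = 0) in 0..16 are 0, 1, 2, 6, 11, 12, 16.

0, 1, 2, 6, 11, 12, 16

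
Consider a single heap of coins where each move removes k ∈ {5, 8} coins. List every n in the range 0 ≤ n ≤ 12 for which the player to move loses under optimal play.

Grundy values for subtraction set {5, 8}:
g(0) = mex{} = 0
g(1) = mex{} = 0
g(2) = mex{} = 0
g(3) = mex{} = 0
g(4) = mex{} = 0
g(5) = mex{0} = 1
g(6) = mex{0} = 1
g(7) = mex{0} = 1
g(8) = mex{0} = 1
g(9) = mex{0} = 1
g(10) = mex{0,1} = 2
g(11) = mex{0,1} = 2
g(12) = mex{0,1} = 2
The P-positions (g = 0) in 0..12 are 0, 1, 2, 3, 4.

0, 1, 2, 3, 4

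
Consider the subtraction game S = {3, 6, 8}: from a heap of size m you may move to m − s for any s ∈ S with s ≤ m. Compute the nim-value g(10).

Build the Grundy sequence with g(k) = mex{g(k−s) : s ∈ {3, 6, 8}, s ≤ k}:
k:     0  1  2  3  4  5  6  7  8  9 10
g(k):  0  0  0  1  1  1  2  2  2  3  3
So g(10) = 3.

3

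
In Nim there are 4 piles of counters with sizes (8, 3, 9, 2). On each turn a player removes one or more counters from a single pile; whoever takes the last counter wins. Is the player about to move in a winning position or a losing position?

Nim-sum: 8 ^ 3 ^ 9 ^ 2 = 0.
The nim-sum is 0, so this is a P-position: the player to move is in a losing position under optimal play.

Losing position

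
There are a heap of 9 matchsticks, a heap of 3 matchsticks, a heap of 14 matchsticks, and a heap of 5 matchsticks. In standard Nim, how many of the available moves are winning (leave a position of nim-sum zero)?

3

Compute the nim-sum pairwise:
9 XOR 3 = 10
10 XOR 14 = 4
4 XOR 5 = 1
The overall nim-sum is X = 1. A heap of size p has a winning move iff p XOR X < p (reduce it to p XOR X).
  9: 9 XOR 1 = 8 < 9 — winning move (to 8).
  3: 3 XOR 1 = 2 < 3 — winning move (to 2).
  14: 14 XOR 1 = 15 ≥ 14 — no move.
  5: 5 XOR 1 = 4 < 5 — winning move (to 4).
That gives 3 winning moves.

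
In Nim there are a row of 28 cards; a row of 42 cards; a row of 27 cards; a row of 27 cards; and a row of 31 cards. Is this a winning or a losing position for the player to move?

Winning position

Nim-sum: 28 XOR 42 XOR 27 XOR 27 XOR 31 = 41.
The nim-sum is 41 ≠ 0, so this is an N-position: the player to move can win.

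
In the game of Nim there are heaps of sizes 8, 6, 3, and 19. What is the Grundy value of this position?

30

Bitwise XOR of the heap sizes:
  01000  (8)
  00110  (6)
  00011  (3)
  10011  (19)
  -----
  11110  (30)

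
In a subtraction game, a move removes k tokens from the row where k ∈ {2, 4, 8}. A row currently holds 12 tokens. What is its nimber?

0

Compute g(0), g(1), … for moves {2, 4, 8}:
k:     0  1  2  3  4  5  6  7  8  9 10 11 12
g(k):  0  0  1  1  2  2  0  0  1  1  2  2  0
So g(12) = 0.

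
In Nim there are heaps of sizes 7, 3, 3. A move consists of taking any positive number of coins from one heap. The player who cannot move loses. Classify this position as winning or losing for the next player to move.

Nim-sum: 7 ⊕ 3 ⊕ 3 = 7.
The nim-sum is 7 ≠ 0, so this is an N-position: the player to move can win.

Winning position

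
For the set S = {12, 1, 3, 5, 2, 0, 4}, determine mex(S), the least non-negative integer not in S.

6

The values 0, 1, 2, 3, 4, 5 are all present; 6 is the first non-negative integer missing from the set.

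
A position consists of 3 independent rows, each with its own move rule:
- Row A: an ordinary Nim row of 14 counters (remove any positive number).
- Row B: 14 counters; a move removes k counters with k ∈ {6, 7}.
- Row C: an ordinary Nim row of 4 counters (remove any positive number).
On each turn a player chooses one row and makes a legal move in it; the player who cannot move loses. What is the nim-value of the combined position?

Row A is a plain Nim row of size 14, so its Grundy value is 14.
Grundy values for row B (subtraction set {6, 7}):
g(0) = mex{} = 0
g(1) = mex{} = 0
g(2) = mex{} = 0
g(3) = mex{} = 0
g(4) = mex{} = 0
g(5) = mex{} = 0
g(6) = mex{0} = 1
g(7) = mex{0} = 1
g(8) = mex{0} = 1
g(9) = mex{0} = 1
g(10) = mex{0} = 1
g(11) = mex{0} = 1
g(12) = mex{0,1} = 2
g(13) = mex{1} = 0
g(14) = mex{1} = 0
So g(14) = 0.
Row C is a plain Nim row of size 4, so its Grundy value is 4.
The value of a disjunctive sum is the nim-sum of the parts.
Combined value = 14 XOR 0 XOR 4 = 10.

10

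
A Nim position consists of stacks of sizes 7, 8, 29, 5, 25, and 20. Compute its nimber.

Compute the nim-sum pairwise:
7 XOR 8 = 15
15 XOR 29 = 18
18 XOR 5 = 23
23 XOR 25 = 14
14 XOR 20 = 26

26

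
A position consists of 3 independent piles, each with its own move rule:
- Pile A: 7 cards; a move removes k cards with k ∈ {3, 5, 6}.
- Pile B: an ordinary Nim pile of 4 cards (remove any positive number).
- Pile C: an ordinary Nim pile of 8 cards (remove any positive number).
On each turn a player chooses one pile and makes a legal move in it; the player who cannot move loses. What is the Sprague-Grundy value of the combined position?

14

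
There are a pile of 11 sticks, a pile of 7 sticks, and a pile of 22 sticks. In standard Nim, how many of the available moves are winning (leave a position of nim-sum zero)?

1

Compute the nim-sum pairwise:
11 XOR 7 = 12
12 XOR 22 = 26
The overall nim-sum is X = 26. A pile of size p has a winning move iff p XOR X < p (reduce it to p XOR X).
  11: 11 XOR 26 = 17 ≥ 11 — no move.
  7: 7 XOR 26 = 29 ≥ 7 — no move.
  22: 22 XOR 26 = 12 < 22 — winning move (to 12).
That gives 1 winning move.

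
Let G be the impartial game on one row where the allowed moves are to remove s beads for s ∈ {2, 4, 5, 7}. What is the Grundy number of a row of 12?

Compute g(0), g(1), … for moves {2, 4, 5, 7}:
k:     0  1  2  3  4  5  6  7  8  9 10 11 12
g(k):  0  0  1  1  2  2  3  3  4  0  0  1  1
So g(12) = 1.

1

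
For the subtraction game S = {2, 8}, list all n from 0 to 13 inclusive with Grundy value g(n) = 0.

0, 1, 4, 5, 10, 11

Grundy values for subtraction set {2, 8}:
k:     0  1  2  3  4  5  6  7  8  9 10 11 12 13
g(k):  0  0  1  1  0  0  1  1  2  2  0  0  1  1
The P-positions (g = 0) in 0..13 are 0, 1, 4, 5, 10, 11.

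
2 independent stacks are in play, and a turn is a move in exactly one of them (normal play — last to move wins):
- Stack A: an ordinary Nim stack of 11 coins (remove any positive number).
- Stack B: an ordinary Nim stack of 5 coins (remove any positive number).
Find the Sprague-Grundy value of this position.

14

Stack A is a plain Nim stack of size 11, so its Grundy value is 11.
Stack B is a plain Nim stack of size 5, so its Grundy value is 5.
The value of a disjunctive sum is the nim-sum of the parts.
Combined value = 11 XOR 5 = 14.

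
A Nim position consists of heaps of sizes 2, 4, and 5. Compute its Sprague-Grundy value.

Nim-sum: 2 XOR 4 XOR 5 = 3.

3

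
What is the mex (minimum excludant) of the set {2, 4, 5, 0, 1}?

The values 0, 1, 2 are all present; 3 is the first non-negative integer missing from the set.

3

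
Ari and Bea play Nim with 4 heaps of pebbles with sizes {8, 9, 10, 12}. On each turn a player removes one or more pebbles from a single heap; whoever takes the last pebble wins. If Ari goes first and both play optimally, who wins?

In binary:
  1000  (8)
  1001  (9)
  1010  (10)
  1100  (12)
  ----
  0111  (7)
The nim-sum is 7 ≠ 0, so this is an N-position: the player to move can win; Ari has a winning move.

Ari wins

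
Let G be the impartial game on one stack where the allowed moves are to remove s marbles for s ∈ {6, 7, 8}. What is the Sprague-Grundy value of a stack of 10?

Compute g(0), g(1), … for moves {6, 7, 8}:
g(0) = mex{} = 0
g(1) = mex{} = 0
g(2) = mex{} = 0
g(3) = mex{} = 0
g(4) = mex{} = 0
g(5) = mex{} = 0
g(6) = mex{0} = 1
g(7) = mex{0} = 1
g(8) = mex{0} = 1
g(9) = mex{0} = 1
g(10) = mex{0} = 1
So g(10) = 1.

1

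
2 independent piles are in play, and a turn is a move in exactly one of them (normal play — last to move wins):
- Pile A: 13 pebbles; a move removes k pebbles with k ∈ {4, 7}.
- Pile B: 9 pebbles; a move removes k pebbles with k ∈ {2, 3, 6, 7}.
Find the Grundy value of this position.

For pile A, compute g(0), g(1), … with moves {4, 7}:
k:     0  1  2  3  4  5  6  7  8  9 10 11 12 13
g(k):  0  0  0  0  1  1  1  1  2  2  2  0  0  0
So g(13) = 0.
Grundy values for pile B (subtraction set {2, 3, 6, 7}):
k:     0  1  2  3  4  5  6  7  8  9
g(k):  0  0  1  1  2  0  3  1  2  0
So g(9) = 0.
The value of a disjunctive sum is the nim-sum of the parts.
Combined value = 0 ⊕ 0 = 0.

0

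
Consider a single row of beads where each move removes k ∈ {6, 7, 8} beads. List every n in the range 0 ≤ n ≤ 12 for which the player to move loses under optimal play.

0, 1, 2, 3, 4, 5

Grundy values for subtraction set {6, 7, 8}:
k:     0  1  2  3  4  5  6  7  8  9 10 11 12
g(k):  0  0  0  0  0  0  1  1  1  1  1  1  2
The P-positions (g = 0) in 0..12 are 0, 1, 2, 3, 4, 5.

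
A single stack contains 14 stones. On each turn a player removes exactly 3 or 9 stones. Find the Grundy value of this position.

0

Grundy values for subtraction set {3, 9}:
k:     0  1  2  3  4  5  6  7  8  9 10 11 12 13 14
g(k):  0  0  0  1  1  1  0  0  0  1  1  1  0  0  0
So g(14) = 0.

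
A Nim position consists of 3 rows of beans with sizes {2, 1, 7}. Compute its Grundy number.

4

Compute the nim-sum pairwise:
2 ^ 1 = 3
3 ^ 7 = 4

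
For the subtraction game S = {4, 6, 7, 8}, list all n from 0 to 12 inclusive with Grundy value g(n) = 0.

0, 1, 2, 3, 12

Build the Grundy sequence with g(k) = mex{g(k−s) : s ∈ {4, 6, 7, 8}, s ≤ k}:
g(0) = mex{} = 0
g(1) = mex{} = 0
g(2) = mex{} = 0
g(3) = mex{} = 0
g(4) = mex{0} = 1
g(5) = mex{0} = 1
g(6) = mex{0} = 1
g(7) = mex{0} = 1
g(8) = mex{0,1} = 2
g(9) = mex{0,1} = 2
g(10) = mex{0,1} = 2
g(11) = mex{0,1} = 2
g(12) = mex{1,2} = 0
The P-positions (g = 0) in 0..12 are 0, 1, 2, 3, 12.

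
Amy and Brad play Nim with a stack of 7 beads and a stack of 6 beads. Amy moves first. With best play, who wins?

Amy wins

Nim-sum: 7 XOR 6 = 1.
The nim-sum is 1 ≠ 0, so this is an N-position: the player to move can win; Amy has a winning move.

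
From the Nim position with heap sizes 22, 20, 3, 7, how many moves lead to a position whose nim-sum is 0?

3

Nim-sum: 22 ^ 20 ^ 3 ^ 7 = 6.
The overall nim-sum is X = 6. A heap of size p has a winning move iff p XOR X < p (reduce it to p XOR X).
  22: 22 XOR 6 = 16 < 22 — winning move (to 16).
  20: 20 XOR 6 = 18 < 20 — winning move (to 18).
  3: 3 XOR 6 = 5 ≥ 3 — no move.
  7: 7 XOR 6 = 1 < 7 — winning move (to 1).
That gives 3 winning moves.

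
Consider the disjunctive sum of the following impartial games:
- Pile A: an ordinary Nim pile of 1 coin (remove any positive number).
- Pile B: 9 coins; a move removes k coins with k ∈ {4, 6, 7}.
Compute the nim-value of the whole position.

3

Pile A is a plain Nim pile of size 1, so its Grundy value is 1.
Build the Grundy sequence for pile B with g(k) = mex{g(k−s) : s ∈ {4, 6, 7}, s ≤ k}:
g(0) = mex{} = 0
g(1) = mex{} = 0
g(2) = mex{} = 0
g(3) = mex{} = 0
g(4) = mex{0} = 1
g(5) = mex{0} = 1
g(6) = mex{0} = 1
g(7) = mex{0} = 1
g(8) = mex{0,1} = 2
g(9) = mex{0,1} = 2
So g(9) = 2.
The value of a disjunctive sum is the nim-sum of the parts.
Combined value = 1 ⊕ 2 = 3.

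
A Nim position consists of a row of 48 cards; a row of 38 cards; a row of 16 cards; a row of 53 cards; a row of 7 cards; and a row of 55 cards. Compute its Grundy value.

Write each in binary and XOR column by column:
  110000  (48)
  100110  (38)
  010000  (16)
  110101  (53)
  000111  (7)
  110111  (55)
  ------
  000011  (3)

3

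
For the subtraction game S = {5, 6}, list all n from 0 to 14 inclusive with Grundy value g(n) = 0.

0, 1, 2, 3, 4, 11, 12, 13, 14

Build the Grundy sequence with g(k) = mex{g(k−s) : s ∈ {5, 6}, s ≤ k}:
k:     0  1  2  3  4  5  6  7  8  9 10 11 12 13 14
g(k):  0  0  0  0  0  1  1  1  1  1  2  0  0  0  0
The P-positions (g = 0) in 0..14 are 0, 1, 2, 3, 4, 11, 12, 13, 14.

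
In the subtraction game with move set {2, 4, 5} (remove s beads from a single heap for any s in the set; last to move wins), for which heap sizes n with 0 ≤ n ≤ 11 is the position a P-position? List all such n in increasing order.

0, 1, 7, 8

Grundy values for subtraction set {2, 4, 5}:
k:     0  1  2  3  4  5  6  7  8  9 10 11
g(k):  0  0  1  1  2  2  3  0  0  1  1  2
The P-positions (g = 0) in 0..11 are 0, 1, 7, 8.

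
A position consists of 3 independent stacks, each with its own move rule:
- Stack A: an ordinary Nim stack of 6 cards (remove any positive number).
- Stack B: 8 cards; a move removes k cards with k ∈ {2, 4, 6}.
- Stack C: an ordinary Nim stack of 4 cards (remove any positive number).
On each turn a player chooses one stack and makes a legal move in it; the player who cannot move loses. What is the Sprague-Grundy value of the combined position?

Stack A is a plain Nim stack of size 6, so its Grundy value is 6.
For stack B, compute g(0), g(1), … with moves {2, 4, 6}:
k:     0  1  2  3  4  5  6  7  8
g(k):  0  0  1  1  2  2  3  3  0
So g(8) = 0.
Stack C is a plain Nim stack of size 4, so its Grundy value is 4.
The value of a disjunctive sum is the nim-sum of the parts.
Combined value = 6 ⊕ 0 ⊕ 4 = 2.

2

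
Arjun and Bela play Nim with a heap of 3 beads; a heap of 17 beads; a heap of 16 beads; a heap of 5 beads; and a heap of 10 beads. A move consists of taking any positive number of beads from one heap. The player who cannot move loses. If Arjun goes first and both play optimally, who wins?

Compute the nim-sum pairwise:
3 ⊕ 17 = 18
18 ⊕ 16 = 2
2 ⊕ 5 = 7
7 ⊕ 10 = 13
The nim-sum is 13 ≠ 0, so this is an N-position: the player to move can win; Arjun has a winning move.

Arjun wins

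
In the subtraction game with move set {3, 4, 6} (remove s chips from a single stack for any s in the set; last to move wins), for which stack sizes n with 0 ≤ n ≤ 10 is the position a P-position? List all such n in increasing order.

0, 1, 2, 9, 10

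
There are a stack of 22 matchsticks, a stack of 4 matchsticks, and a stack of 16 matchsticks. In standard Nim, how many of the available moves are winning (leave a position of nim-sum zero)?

Write each in binary and XOR column by column:
  10110  (22)
  00100  (4)
  10000  (16)
  -----
  00010  (2)
The overall nim-sum is X = 2. A stack of size p has a winning move iff p XOR X < p (reduce it to p XOR X).
  22: 22 XOR 2 = 20 < 22 — winning move (to 20).
  4: 4 XOR 2 = 6 ≥ 4 — no move.
  16: 16 XOR 2 = 18 ≥ 16 — no move.
That gives 1 winning move.

1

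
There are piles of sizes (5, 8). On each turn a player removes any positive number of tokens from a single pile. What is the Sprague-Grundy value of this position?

Nim-sum: 5 XOR 8 = 13.

13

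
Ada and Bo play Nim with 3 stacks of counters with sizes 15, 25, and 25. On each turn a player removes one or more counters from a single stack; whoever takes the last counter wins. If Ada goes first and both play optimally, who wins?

Ada wins

Bitwise XOR of the heap sizes:
  01111  (15)
  11001  (25)
  11001  (25)
  -----
  01111  (15)
The nim-sum is 15 ≠ 0, so this is an N-position: the player to move can win; Ada has a winning move.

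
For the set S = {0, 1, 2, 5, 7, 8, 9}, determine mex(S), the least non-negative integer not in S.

3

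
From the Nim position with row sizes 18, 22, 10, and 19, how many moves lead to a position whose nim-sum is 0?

Compute the nim-sum pairwise:
18 ^ 22 = 4
4 ^ 10 = 14
14 ^ 19 = 29
The overall nim-sum is X = 29. A row of size p has a winning move iff p XOR X < p (reduce it to p XOR X).
  18: 18 XOR 29 = 15 < 18 — winning move (to 15).
  22: 22 XOR 29 = 11 < 22 — winning move (to 11).
  10: 10 XOR 29 = 23 ≥ 10 — no move.
  19: 19 XOR 29 = 14 < 19 — winning move (to 14).
That gives 3 winning moves.

3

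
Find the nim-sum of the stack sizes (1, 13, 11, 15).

8

Compute the nim-sum pairwise:
1 ^ 13 = 12
12 ^ 11 = 7
7 ^ 15 = 8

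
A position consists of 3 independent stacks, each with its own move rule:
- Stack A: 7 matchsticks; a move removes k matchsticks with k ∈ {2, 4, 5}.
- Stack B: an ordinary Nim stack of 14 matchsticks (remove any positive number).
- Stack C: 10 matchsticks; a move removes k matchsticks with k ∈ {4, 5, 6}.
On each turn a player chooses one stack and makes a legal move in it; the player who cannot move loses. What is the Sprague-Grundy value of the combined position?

14

For stack A, compute g(0), g(1), … with moves {2, 4, 5}:
k:     0  1  2  3  4  5  6  7
g(k):  0  0  1  1  2  2  3  0
So g(7) = 0.
Stack B is a plain Nim stack of size 14, so its Grundy value is 14.
Grundy values for stack C (subtraction set {4, 5, 6}):
k:     0  1  2  3  4  5  6  7  8  9 10
g(k):  0  0  0  0  1  1  1  1  2  2  0
So g(10) = 0.
By the Sprague-Grundy theorem, the Grundy value of a sum of independent games is the XOR of the component values.
Combined value = 0 XOR 14 XOR 0 = 14.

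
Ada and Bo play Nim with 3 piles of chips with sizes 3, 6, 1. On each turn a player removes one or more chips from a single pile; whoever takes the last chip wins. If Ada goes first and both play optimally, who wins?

Ada wins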